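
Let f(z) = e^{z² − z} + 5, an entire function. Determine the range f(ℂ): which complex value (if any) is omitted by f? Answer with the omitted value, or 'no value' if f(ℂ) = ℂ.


Little Picard bounds the complement of f(ℂ) to at most one point.
The exponent g(z) = z² − z is a nonconstant polynomial, hence surjective onto ℂ. So e^{g(z)} takes every value in {e^w : w ∈ ℂ} = ℂ ∖ {0}. Adding 5 shifts the range to ℂ ∖ {5}. f omits exactly 5.

Omitted value: 5.


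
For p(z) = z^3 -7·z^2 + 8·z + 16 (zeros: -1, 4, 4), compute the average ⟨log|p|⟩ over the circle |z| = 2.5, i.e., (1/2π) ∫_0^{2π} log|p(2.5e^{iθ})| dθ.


Zeros: -1, 4, 4; r = 2.5.
Inside |z| < r: -1. Outside (|z| ≥ r): 4, 4.
p(0) = 16, so log|p(0)| = log(16) = 2.7726.
Apply Jensen: I(r) = log|p(0)| + Σ_k log(r/|z_k|), summed over zeros inside |z| < r.
  log(r/|z_k|) for z_k = -1: log(2.5/1) = 0.9163
  Outside zeros (4, 4) contribute nothing to the Jensen sum.
Sum over inside zeros: 0.9163.
I(r) = log|p(0)| + (inside sum) = 2.7726 + 0.9163 = 3.6889.
Note: since some zeros are outside |z| ≤ r, the simplified n·log(r) form does NOT apply — only the inside zeros contribute.

I(r) ≈ 3.6889.


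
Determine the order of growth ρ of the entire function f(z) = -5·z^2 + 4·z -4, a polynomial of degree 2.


|f(z)| ≤ Σ|c_k|·r^k = O(r^2) as r → ∞. Polynomial growth is O(e^{r^ε}) for every ε > 0 (since r^2/e^{r^ε} → 0), so ρ ≤ ε for all ε > 0, i.e. ρ = 0. Every nonconstant polynomial has order 0.
Therefore ρ = 0.

Order ρ = 0.


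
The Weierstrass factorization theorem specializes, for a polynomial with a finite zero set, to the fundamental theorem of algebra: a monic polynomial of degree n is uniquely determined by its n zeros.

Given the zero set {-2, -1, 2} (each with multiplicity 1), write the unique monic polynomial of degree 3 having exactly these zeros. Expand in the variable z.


The polynomial is p(z) = ∏_{α ∈ S} (z − α), where S = {-2, -1, 2}.
Expanding the product yields: p(z) = z^3 + z^2 -4·z -4.
The resulting polynomial has degree 3 and real coefficients as required.

p(z) = z^3 + z^2 -4·z -4.


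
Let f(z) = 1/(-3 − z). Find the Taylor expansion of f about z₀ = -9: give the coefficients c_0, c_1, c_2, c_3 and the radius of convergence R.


Let w = z − z₀, so z = z₀ + w.
Then -3 − z = -3 − (z₀ + w) = (-3 − z₀) − w = 6 − w.
f(z) = 1/(6 − w) = (1/(6)) · 1/(1 − w/(6)) = Σ_{n≥0} w^n / (6)^(n+1).
So c_n = 1/(6)^(n+1):
  c_0 = 1/(6)^1 = 1/6.
  c_1 = 1/(6)^2 = 1/36.
  c_2 = 1/(6)^3 = 1/216.
  c_3 = 1/(6)^4 = 1/1296.
The series is valid for |w/d| < 1, i.e. |z − z₀| < |d|.
Radius of convergence: R = |-3 − z₀| = |6| = 6 (distance from z₀ to the singularity z = -3).

c_0 = 1/6, c_1 = 1/36, c_2 = 1/216, c_3 = 1/1296; R = 6.


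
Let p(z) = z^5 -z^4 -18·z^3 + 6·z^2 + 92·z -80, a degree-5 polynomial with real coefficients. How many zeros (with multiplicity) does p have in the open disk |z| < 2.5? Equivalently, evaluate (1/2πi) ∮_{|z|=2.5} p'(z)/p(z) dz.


The zeros of p are: (-3 + 1i), (-3 - 1i), 2, 1, 4.
Their magnitudes are: 3.162, 3.162, 2, 1, 4.
Zeros with |z| < R = 2.5: 2, 1.
Count = 2.
By the argument principle, (1/2πi) ∮_{|z|=R} p'(z)/p(z) dz equals exactly this count.

Number of zeros inside |z| < 2.5: 2.


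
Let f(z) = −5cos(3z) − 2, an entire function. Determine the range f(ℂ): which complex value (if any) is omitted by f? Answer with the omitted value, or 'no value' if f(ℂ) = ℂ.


Little Picard bounds the complement of f(ℂ) to at most one point.
cos is entire and surjective onto ℂ: for every w ∈ ℂ, cos(ζ) = w has a solution ζ ∈ ℂ (e.g., via the complex inverse arccos). With ζ = 3z this gives z = ζ/(3). Then -5·cos(3z) takes every value in -5·ℂ = ℂ, and adding -2 is a bijection of ℂ. So f is surjective and omits no value. (Note: only on the real line is cos bounded by [−1, 1].)

Omitted value: no value.


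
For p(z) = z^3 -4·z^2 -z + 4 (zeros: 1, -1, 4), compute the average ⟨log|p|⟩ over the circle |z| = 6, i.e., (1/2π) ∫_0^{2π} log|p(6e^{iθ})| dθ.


Zeros: -1, 1, 4; r = 6.
Inside |z| < r: -1, 1, 4. Outside (|z| ≥ r): ∅.
p(0) = 4, so log|p(0)| = log(4) = 1.3863.
Apply Jensen: I(r) = log|p(0)| + Σ_k log(r/|z_k|), summed over zeros inside |z| < r.
  log(r/|z_k|) for z_k = 1: log(6/1) = 1.7918
  log(r/|z_k|) for z_k = -1: log(6/1) = 1.7918
  log(r/|z_k|) for z_k = 4: log(6/4) = 0.4055
Sum over inside zeros: 3.9890.
I(r) = log|p(0)| + (inside sum) = 1.3863 + 3.9890 = 5.3753.
Closed form (all zeros inside, monic): I(r) = n·log(r) = 3·log(6) = 5.3753. ✓

I(r) ≈ 5.3753.


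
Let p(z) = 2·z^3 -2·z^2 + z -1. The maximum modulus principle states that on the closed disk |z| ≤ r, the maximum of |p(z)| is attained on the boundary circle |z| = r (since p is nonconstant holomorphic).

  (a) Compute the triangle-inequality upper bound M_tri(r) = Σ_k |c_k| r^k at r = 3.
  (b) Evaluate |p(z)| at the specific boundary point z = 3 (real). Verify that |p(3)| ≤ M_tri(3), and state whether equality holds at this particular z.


Coefficients: c_0 = -1, c_1 = 1, c_2 = -2, c_3 = 2. Radius r = 3.
Part (a). Triangle bound: M_tri(r) = Σ_k |c_k| r^k
  = |-1|·3^0 + |1|·3^1 + |-2|·3^2 + |2|·3^3
  = 1 + 3 + 18 + 54 = 76.
This bounds M(r) := max_{|z|=r} |p(z)| from above; equality holds iff all terms c_k z^k can be made to align in phase at a single z on |z|=r.
Part (b). At z = 3 (real, on the circle |z| = r):
  p(3) = (-1)·3^0 + (1)·3^1 + (-2)·3^2 + (2)·3^3 = 38.
  |p(3)| = 38.
Check: |p(3)| = 38 ≤ 76 = M_tri(3). ✓ Equality does not hold at z = 3 (the coefficients have mixed signs, so the terms do not all align in phase there).

M_tri(3) = 76; |p(3)| = 38; equality at z=3: no.


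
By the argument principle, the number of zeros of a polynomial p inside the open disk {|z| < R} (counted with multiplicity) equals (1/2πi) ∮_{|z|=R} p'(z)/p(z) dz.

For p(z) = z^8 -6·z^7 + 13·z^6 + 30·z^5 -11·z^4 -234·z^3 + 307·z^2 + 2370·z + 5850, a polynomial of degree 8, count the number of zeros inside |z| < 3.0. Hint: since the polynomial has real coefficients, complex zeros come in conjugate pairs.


The zeros of p are: (-2 + 1i), (-2 - 1i), (3 + 2i), (3 - 2i), (3 + 3i), (3 - 3i), (-1 + 2i), (-1 - 2i).
Their magnitudes are: 2.236, 2.236, 3.606, 3.606, 4.243, 4.243, 2.236, 2.236.
Zeros with |z| < R = 3.0: (-2 + 1i), (-2 - 1i), (-1 + 2i), (-1 - 2i).
Count = 4.
By the argument principle, (1/2πi) ∮_{|z|=R} p'(z)/p(z) dz equals exactly this count.

Number of zeros inside |z| < 3.0: 4.


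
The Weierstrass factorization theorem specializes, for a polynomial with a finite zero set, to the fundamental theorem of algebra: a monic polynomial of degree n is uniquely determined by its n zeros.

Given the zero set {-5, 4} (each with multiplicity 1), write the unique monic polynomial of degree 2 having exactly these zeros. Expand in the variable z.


The polynomial is p(z) = ∏_{α ∈ S} (z − α), where S = {-5, 4}.
Expanding the product yields: p(z) = z^2 + z -20.
The resulting polynomial has degree 2 and real coefficients as required.

p(z) = z^2 + z -20.


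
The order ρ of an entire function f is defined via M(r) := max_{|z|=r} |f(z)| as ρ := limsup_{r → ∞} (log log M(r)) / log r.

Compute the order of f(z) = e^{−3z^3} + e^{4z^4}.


Each summand is entire of order 3 and 4 respectively (as in the single-exponential case). The order of a sum is at most the max of the orders, so ρ ≤ 4. For the lower bound: on |z|=r choose arg z so that 4z^4 is real positive; then |e^{4z^4}| = e^{4r^4} while |e^{-3z^3}| ≤ e^{3r^3} = o(e^{4r^4}). So |f| ≥ e^{4r^4}(1 − o(1)) and ρ ≥ 4. Hence ρ = max(3, 4) = 4.
Therefore ρ = 4.

Order ρ = 4.


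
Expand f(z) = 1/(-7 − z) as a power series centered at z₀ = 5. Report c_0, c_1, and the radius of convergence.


Let w = z − z₀, so z = z₀ + w.
Then -7 − z = -7 − (z₀ + w) = (-7 − z₀) − w = -12 − w.
f(z) = 1/(-12 − w) = (1/(-12)) · 1/(1 − w/(-12)) = Σ_{n≥0} w^n / (-12)^(n+1).
So c_n = 1/(-12)^(n+1):
  c_0 = 1/(-12)^1 = -1/12.
  c_1 = 1/(-12)^2 = 1/144.
The series is valid for |w/d| < 1, i.e. |z − z₀| < |d|.
Radius of convergence: R = |-7 − z₀| = |-12| = 12 (distance from z₀ to the singularity z = -7).

c_0 = -1/12, c_1 = 1/144; R = 12.


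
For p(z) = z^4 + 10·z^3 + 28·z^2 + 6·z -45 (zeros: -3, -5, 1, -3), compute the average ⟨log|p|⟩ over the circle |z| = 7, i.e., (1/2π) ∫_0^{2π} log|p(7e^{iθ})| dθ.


Zeros: -5, -3, -3, 1; r = 7.
Inside |z| < r: -5, -3, -3, 1. Outside (|z| ≥ r): ∅.
p(0) = -45, so log|p(0)| = log(45) = 3.8067.
Apply Jensen: I(r) = log|p(0)| + Σ_k log(r/|z_k|), summed over zeros inside |z| < r.
  log(r/|z_k|) for z_k = -3: log(7/3) = 0.8473
  log(r/|z_k|) for z_k = -5: log(7/5) = 0.3365
  log(r/|z_k|) for z_k = 1: log(7/1) = 1.9459
  log(r/|z_k|) for z_k = -3: log(7/3) = 0.8473
Sum over inside zeros: 3.9770.
I(r) = log|p(0)| + (inside sum) = 3.8067 + 3.9770 = 7.7836.
Closed form (all zeros inside, monic): I(r) = n·log(r) = 4·log(7) = 7.7836. ✓

I(r) ≈ 7.7836.


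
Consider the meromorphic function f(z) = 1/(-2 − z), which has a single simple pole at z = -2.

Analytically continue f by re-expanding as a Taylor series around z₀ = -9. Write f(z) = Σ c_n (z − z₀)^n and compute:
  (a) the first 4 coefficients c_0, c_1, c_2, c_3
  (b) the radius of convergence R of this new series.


Let w = z − z₀, so z = z₀ + w.
Then -2 − z = -2 − (z₀ + w) = (-2 − z₀) − w = 7 − w.
f(z) = 1/(7 − w) = (1/(7)) · 1/(1 − w/(7)) = Σ_{n≥0} w^n / (7)^(n+1).
So c_n = 1/(7)^(n+1):
  c_0 = 1/(7)^1 = 1/7.
  c_1 = 1/(7)^2 = 1/49.
  c_2 = 1/(7)^3 = 1/343.
  c_3 = 1/(7)^4 = 1/2401.
The series is valid for |w/d| < 1, i.e. |z − z₀| < |d|.
Radius of convergence: R = |-2 − z₀| = |7| = 7 (distance from z₀ to the singularity z = -2).

c_0 = 1/7, c_1 = 1/49, c_2 = 1/343, c_3 = 1/2401; R = 7.


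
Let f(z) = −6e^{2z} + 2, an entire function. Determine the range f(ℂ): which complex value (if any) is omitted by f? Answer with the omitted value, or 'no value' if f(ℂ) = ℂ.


Little Picard bounds the complement of f(ℂ) to at most one point.
e^{2z} is never zero on ℂ, so -6·e^{2z} takes every value in ℂ ∖ {0}. Adding 2 shifts the range to ℂ ∖ {2}. Thus f omits exactly the value 2.

Omitted value: 2.


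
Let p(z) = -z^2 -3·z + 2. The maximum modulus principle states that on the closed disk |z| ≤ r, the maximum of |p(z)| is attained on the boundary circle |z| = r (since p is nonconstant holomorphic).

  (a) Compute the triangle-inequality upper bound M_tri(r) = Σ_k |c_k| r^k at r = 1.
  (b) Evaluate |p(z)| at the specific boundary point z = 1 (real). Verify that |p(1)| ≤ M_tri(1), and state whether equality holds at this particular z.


Coefficients: c_0 = 2, c_1 = -3, c_2 = -1. Radius r = 1.
Part (a). Triangle bound: M_tri(r) = Σ_k |c_k| r^k
  = |2|·1^0 + |-3|·1^1 + |-1|·1^2
  = 2 + 3 + 1 = 6.
This bounds M(r) := max_{|z|=r} |p(z)| from above; equality holds iff all terms c_k z^k can be made to align in phase at a single z on |z|=r.
Part (b). At z = 1 (real, on the circle |z| = r):
  p(1) = (2)·1^0 + (-3)·1^1 + (-1)·1^2 = -2.
  |p(1)| = 2.
Check: |p(1)| = 2 ≤ 6 = M_tri(1). ✓ Equality does not hold at z = 1 (the coefficients have mixed signs, so the terms do not all align in phase there).

M_tri(1) = 6; |p(1)| = 2; equality at z=1: no.


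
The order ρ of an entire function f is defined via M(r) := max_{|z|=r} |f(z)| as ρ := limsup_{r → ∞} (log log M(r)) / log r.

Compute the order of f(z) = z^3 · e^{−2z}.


M(r) = max_{|z|=r} |1|·|z|^3·|e^{−2z}| = 1·r^3 · e^{2r^1} (the factors attain their maxima compatibly on |z|=r). Then log M(r) = log 1 + 3·log r + 2r^1, dominated by the last term, so log log M(r) ~ 1·log r. The polynomial factor 1z^3 contributes only a log r term and does not affect the order. ρ = 1.
Therefore ρ = 1.

Order ρ = 1.


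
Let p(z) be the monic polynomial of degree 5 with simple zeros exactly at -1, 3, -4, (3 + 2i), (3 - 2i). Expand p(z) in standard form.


The polynomial is p(z) = ∏_{α ∈ S} (z − α), where S = {-1, 3, -4, (3 + 2i), (3 - 2i)}.
Expanding the product yields: p(z) = z^5 -4·z^4 -10·z^3 + 80·z^2 -71·z -156.
Note conjugate pairs combine to real quadratics: (z − (3+2i))(z − (3−2i)) = z² − 6z + 13.
The resulting polynomial has degree 5 and real coefficients as required.

p(z) = z^5 -4·z^4 -10·z^3 + 80·z^2 -71·z -156.


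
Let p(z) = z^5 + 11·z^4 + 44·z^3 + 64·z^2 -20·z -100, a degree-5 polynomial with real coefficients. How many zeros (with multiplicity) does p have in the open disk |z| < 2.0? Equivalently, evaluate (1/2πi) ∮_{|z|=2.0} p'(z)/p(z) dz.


The zeros of p are: 1, (-3 + 1i), (-3 - 1i), (-3 + 1i), (-3 - 1i).
Their magnitudes are: 1, 3.162, 3.162, 3.162, 3.162.
Zeros with |z| < R = 2.0: 1.
Count = 1.
By the argument principle, (1/2πi) ∮_{|z|=R} p'(z)/p(z) dz equals exactly this count.

Number of zeros inside |z| < 2.0: 1.


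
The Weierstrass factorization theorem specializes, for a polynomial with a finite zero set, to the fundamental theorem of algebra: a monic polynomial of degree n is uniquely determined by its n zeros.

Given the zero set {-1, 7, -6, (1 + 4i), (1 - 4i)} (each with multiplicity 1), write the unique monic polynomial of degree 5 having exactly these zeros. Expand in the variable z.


The polynomial is p(z) = ∏_{α ∈ S} (z − α), where S = {-1, 7, -6, (1 + 4i), (1 - 4i)}.
Expanding the product yields: p(z) = z^5 -2·z^4 -26·z^3 + 44·z^2 -647·z -714.
Note conjugate pairs combine to real quadratics: (z − (1+4i))(z − (1−4i)) = z² − 2z + 17.
The resulting polynomial has degree 5 and real coefficients as required.

p(z) = z^5 -2·z^4 -26·z^3 + 44·z^2 -647·z -714.


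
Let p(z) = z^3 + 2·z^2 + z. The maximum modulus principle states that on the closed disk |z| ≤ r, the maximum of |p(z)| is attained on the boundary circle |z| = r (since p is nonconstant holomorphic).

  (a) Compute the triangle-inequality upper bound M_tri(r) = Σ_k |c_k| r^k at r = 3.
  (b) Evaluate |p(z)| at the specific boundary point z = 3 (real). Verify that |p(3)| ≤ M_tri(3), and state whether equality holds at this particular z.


Coefficients: c_0 = 0, c_1 = 1, c_2 = 2, c_3 = 1. Radius r = 3.
Part (a). Triangle bound: M_tri(r) = Σ_k |c_k| r^k
  = |0|·3^0 + |1|·3^1 + |2|·3^2 + |1|·3^3
  = 0 + 3 + 18 + 27 = 48.
This bounds M(r) := max_{|z|=r} |p(z)| from above; equality holds iff all terms c_k z^k can be made to align in phase at a single z on |z|=r.
Part (b). At z = 3 (real, on the circle |z| = r):
  p(3) = (0)·3^0 + (1)·3^1 + (2)·3^2 + (1)·3^3 = 48.
  |p(3)| = 48.
Since all nonzero coefficients share the same sign, |p(3)| = 48 = M_tri(3); the triangle bound is attained at z = 3, so in fact M(r) = 48.

M_tri(3) = 48; |p(3)| = 48; equality at z=3: yes.


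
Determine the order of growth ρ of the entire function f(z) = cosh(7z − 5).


cosh(w) is a linear combination of e^{iw} and e^{−iw} (or e^w, e^{−w} in the hyperbolic case), so |cosh(w)| ≤ e^{|w|}. With w = 7z − 5, |w| ≤ 7|z| + 5 = 7r + 5 on |z| = r, giving M(r) ≤ e^{7r + 5}, so ρ ≤ 1. On a suitable ray (z = it for sin/cos; z = t for sinh/cosh, t real → ∞), |cosh(7z − 5)| grows like e^{7|t|}/2, so ρ ≥ 1. Hence ρ = 1.
Therefore ρ = 1.

Order ρ = 1.


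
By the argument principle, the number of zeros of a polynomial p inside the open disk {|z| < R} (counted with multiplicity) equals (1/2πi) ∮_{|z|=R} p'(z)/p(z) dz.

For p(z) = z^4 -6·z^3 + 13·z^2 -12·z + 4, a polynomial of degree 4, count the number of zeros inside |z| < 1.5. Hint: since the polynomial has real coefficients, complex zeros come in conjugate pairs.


The zeros of p are: 2, 1, 2, 1.
Their magnitudes are: 2, 1, 2, 1.
Zeros with |z| < R = 1.5: 1, 1.
Count = 2.
By the argument principle, (1/2πi) ∮_{|z|=R} p'(z)/p(z) dz equals exactly this count.

Number of zeros inside |z| < 1.5: 2.


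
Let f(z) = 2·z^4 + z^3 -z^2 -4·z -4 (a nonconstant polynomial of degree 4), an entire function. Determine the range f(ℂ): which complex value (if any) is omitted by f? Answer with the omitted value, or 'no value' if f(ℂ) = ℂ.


Little Picard bounds the complement of f(ℂ) to at most one point.
For every w ∈ ℂ, the equation p(z) − w = 0 is a nonconstant polynomial in z and hence has at least one root by the fundamental theorem of algebra. So p is surjective onto ℂ, omitting no value.

Omitted value: no value.


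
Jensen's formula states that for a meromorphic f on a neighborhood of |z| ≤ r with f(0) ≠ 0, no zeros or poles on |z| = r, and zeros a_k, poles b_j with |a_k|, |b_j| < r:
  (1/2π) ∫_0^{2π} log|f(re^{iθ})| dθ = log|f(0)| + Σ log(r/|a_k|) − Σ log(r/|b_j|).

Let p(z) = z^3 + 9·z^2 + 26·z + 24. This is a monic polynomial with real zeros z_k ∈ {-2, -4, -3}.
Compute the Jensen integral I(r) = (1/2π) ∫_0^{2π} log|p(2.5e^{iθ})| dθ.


Zeros: -4, -3, -2; r = 2.5.
Inside |z| < r: -2. Outside (|z| ≥ r): -4, -3.
p(0) = 24, so log|p(0)| = log(24) = 3.1781.
Apply Jensen: I(r) = log|p(0)| + Σ_k log(r/|z_k|), summed over zeros inside |z| < r.
  log(r/|z_k|) for z_k = -2: log(2.5/2) = 0.2231
  Outside zeros (-4, -3) contribute nothing to the Jensen sum.
Sum over inside zeros: 0.2231.
I(r) = log|p(0)| + (inside sum) = 3.1781 + 0.2231 = 3.4012.
Note: since some zeros are outside |z| ≤ r, the simplified n·log(r) form does NOT apply — only the inside zeros contribute.

I(r) ≈ 3.4012.


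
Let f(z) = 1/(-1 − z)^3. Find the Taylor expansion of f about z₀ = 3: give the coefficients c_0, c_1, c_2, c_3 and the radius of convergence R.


Let w = z − z₀, so z = z₀ + w.
Then -1 − z = -1 − (z₀ + w) = (-1 − z₀) − w = -4 − w.
f(z) = 1/(-4 − w)^3 = (1/(-4)^3) · (1 − w/(-4))^{−3}.
By the binomial series (1−u)^{−3} = Σ_{n≥0} C(n+2, 2) u^n for |u|<1, with u = w/(-4):
  c_n = C(n+2, 2) / (-4)^(n+3).
  c_0 = 1/(-4)^3 = -1/64.
  c_1 = 3/(-4)^4 = 3/256.
  c_2 = 6/(-4)^5 = -3/512.
  c_3 = 10/(-4)^6 = 5/2048.
The series is valid for |w/d| < 1, i.e. |z − z₀| < |d|.
Radius of convergence: R = |-1 − z₀| = |-4| = 4 (distance from z₀ to the singularity z = -1).

c_0 = -1/64, c_1 = 3/256, c_2 = -3/512, c_3 = 5/2048; R = 4.


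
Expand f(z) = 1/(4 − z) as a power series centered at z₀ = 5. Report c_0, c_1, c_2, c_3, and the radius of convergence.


Let w = z − z₀, so z = z₀ + w.
Then 4 − z = 4 − (z₀ + w) = (4 − z₀) − w = -1 − w.
f(z) = 1/(-1 − w) = (1/(-1)) · 1/(1 − w/(-1)) = Σ_{n≥0} w^n / (-1)^(n+1).
So c_n = 1/(-1)^(n+1):
  c_0 = 1/(-1)^1 = -1.
  c_1 = 1/(-1)^2 = 1.
  c_2 = 1/(-1)^3 = -1.
  c_3 = 1/(-1)^4 = 1.
The series is valid for |w/d| < 1, i.e. |z − z₀| < |d|.
Radius of convergence: R = |4 − z₀| = |-1| = 1 (distance from z₀ to the singularity z = 4).

c_0 = -1, c_1 = 1, c_2 = -1, c_3 = 1; R = 1.


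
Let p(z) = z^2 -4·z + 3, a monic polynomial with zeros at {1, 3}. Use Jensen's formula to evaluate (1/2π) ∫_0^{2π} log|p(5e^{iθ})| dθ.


Zeros: 1, 3; r = 5.
Inside |z| < r: 1, 3. Outside (|z| ≥ r): ∅.
p(0) = 3, so log|p(0)| = log(3) = 1.0986.
Apply Jensen: I(r) = log|p(0)| + Σ_k log(r/|z_k|), summed over zeros inside |z| < r.
  log(r/|z_k|) for z_k = 1: log(5/1) = 1.6094
  log(r/|z_k|) for z_k = 3: log(5/3) = 0.5108
Sum over inside zeros: 2.1203.
I(r) = log|p(0)| + (inside sum) = 1.0986 + 2.1203 = 3.2189.
Closed form (all zeros inside, monic): I(r) = n·log(r) = 2·log(5) = 3.2189. ✓

I(r) ≈ 3.2189.


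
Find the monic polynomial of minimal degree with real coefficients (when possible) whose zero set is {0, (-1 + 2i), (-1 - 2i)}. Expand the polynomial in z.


The polynomial is p(z) = ∏_{α ∈ S} (z − α), where S = {0, (-1 + 2i), (-1 - 2i)}.
Expanding the product yields: p(z) = z^3 + 2·z^2 + 5·z.
Note conjugate pairs combine to real quadratics: (z − (-1+2i))(z − (-1−2i)) = z² + 2z + 5.
The resulting polynomial has degree 3 and real coefficients as required.

p(z) = z^3 + 2·z^2 + 5·z.


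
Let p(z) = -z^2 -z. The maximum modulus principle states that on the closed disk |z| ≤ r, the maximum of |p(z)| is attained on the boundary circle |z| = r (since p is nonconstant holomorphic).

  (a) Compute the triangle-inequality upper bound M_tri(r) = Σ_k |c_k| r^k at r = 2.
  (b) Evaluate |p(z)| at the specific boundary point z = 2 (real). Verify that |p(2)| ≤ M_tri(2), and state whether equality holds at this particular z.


Coefficients: c_0 = 0, c_1 = -1, c_2 = -1. Radius r = 2.
Part (a). Triangle bound: M_tri(r) = Σ_k |c_k| r^k
  = |0|·2^0 + |-1|·2^1 + |-1|·2^2
  = 0 + 2 + 4 = 6.
This bounds M(r) := max_{|z|=r} |p(z)| from above; equality holds iff all terms c_k z^k can be made to align in phase at a single z on |z|=r.
Part (b). At z = 2 (real, on the circle |z| = r):
  p(2) = (0)·2^0 + (-1)·2^1 + (-1)·2^2 = -6.
  |p(2)| = 6.
Since all nonzero coefficients share the same sign, |p(2)| = 6 = M_tri(2); the triangle bound is attained at z = 2, so in fact M(r) = 6.

M_tri(2) = 6; |p(2)| = 6; equality at z=2: yes.


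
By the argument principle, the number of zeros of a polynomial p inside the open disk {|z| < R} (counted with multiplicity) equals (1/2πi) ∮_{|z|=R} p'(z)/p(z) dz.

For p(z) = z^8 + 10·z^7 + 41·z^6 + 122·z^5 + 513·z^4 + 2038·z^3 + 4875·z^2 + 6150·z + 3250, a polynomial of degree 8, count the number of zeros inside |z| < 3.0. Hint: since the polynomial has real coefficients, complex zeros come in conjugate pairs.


The zeros of p are: (-2 + 1i), (-2 - 1i), (-3 + 1i), (-3 - 1i), (2 + 3i), (2 - 3i), (-2 + 1i), (-2 - 1i).
Their magnitudes are: 2.236, 2.236, 3.162, 3.162, 3.606, 3.606, 2.236, 2.236.
Zeros with |z| < R = 3.0: (-2 + 1i), (-2 - 1i), (-2 + 1i), (-2 - 1i).
Count = 4.
By the argument principle, (1/2πi) ∮_{|z|=R} p'(z)/p(z) dz equals exactly this count.

Number of zeros inside |z| < 3.0: 4.


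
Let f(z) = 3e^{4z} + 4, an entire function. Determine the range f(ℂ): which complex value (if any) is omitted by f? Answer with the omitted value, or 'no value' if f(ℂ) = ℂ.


Little Picard bounds the complement of f(ℂ) to at most one point.
e^{4z} is never zero on ℂ, so 3·e^{4z} takes every value in ℂ ∖ {0}. Adding 4 shifts the range to ℂ ∖ {4}. Thus f omits exactly the value 4.

Omitted value: 4.


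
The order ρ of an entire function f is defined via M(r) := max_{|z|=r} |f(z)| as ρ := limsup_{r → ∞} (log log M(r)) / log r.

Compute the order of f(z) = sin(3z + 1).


sin(w) is a linear combination of e^{iw} and e^{−iw} (or e^w, e^{−w} in the hyperbolic case), so |sin(w)| ≤ e^{|w|}. With w = 3z + 1, |w| ≤ 3|z| + 1 = 3r + 1 on |z| = r, giving M(r) ≤ e^{3r + 1}, so ρ ≤ 1. On a suitable ray (z = it for sin/cos; z = t for sinh/cosh, t real → ∞), |sin(3z + 1)| grows like e^{3|t|}/2, so ρ ≥ 1. Hence ρ = 1.
Therefore ρ = 1.

Order ρ = 1.


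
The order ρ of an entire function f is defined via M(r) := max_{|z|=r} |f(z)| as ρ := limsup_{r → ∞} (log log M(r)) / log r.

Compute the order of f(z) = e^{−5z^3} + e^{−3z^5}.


Each summand is entire of order 3 and 5 respectively (as in the single-exponential case). The order of a sum is at most the max of the orders, so ρ ≤ 5. For the lower bound: on |z|=r choose arg z so that -3z^5 is real positive; then |e^{-3z^5}| = e^{3r^5} while |e^{-5z^3}| ≤ e^{5r^3} = o(e^{3r^5}). So |f| ≥ e^{3r^5}(1 − o(1)) and ρ ≥ 5. Hence ρ = max(3, 5) = 5.
Therefore ρ = 5.

Order ρ = 5.


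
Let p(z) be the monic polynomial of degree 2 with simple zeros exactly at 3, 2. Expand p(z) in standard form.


The polynomial is p(z) = ∏_{α ∈ S} (z − α), where S = {3, 2}.
Expanding the product yields: p(z) = z^2 -5·z + 6.
The resulting polynomial has degree 2 and real coefficients as required.

p(z) = z^2 -5·z + 6.


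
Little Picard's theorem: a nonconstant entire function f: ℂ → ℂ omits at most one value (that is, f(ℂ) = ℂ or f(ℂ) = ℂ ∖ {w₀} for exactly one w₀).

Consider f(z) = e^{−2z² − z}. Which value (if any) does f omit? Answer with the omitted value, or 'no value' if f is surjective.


Little Picard bounds the complement of f(ℂ) to at most one point.
The exponent g(z) = −2z² − z is a nonconstant polynomial, hence surjective onto ℂ. So e^{g(z)} takes every value in {e^w : w ∈ ℂ} = ℂ ∖ {0}. Adding 0 shifts the range to ℂ ∖ {0}. f omits exactly 0.

Omitted value: 0.


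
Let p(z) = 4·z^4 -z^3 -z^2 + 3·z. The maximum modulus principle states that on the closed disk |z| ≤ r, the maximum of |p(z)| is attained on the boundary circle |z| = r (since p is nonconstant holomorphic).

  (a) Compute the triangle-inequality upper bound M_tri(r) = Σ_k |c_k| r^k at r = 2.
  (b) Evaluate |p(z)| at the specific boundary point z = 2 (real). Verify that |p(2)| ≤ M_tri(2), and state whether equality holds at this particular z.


Coefficients: c_0 = 0, c_1 = 3, c_2 = -1, c_3 = -1, c_4 = 4. Radius r = 2.
Part (a). Triangle bound: M_tri(r) = Σ_k |c_k| r^k
  = |0|·2^0 + |3|·2^1 + |-1|·2^2 + |-1|·2^3 + |4|·2^4
  = 0 + 6 + 4 + 8 + 64 = 82.
This bounds M(r) := max_{|z|=r} |p(z)| from above; equality holds iff all terms c_k z^k can be made to align in phase at a single z on |z|=r.
Part (b). At z = 2 (real, on the circle |z| = r):
  p(2) = (0)·2^0 + (3)·2^1 + (-1)·2^2 + (-1)·2^3 + (4)·2^4 = 58.
  |p(2)| = 58.
Check: |p(2)| = 58 ≤ 82 = M_tri(2). ✓ Equality does not hold at z = 2 (the coefficients have mixed signs, so the terms do not all align in phase there).

M_tri(2) = 82; |p(2)| = 58; equality at z=2: no.


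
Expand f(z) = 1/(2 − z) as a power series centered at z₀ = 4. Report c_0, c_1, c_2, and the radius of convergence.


Let w = z − z₀, so z = z₀ + w.
Then 2 − z = 2 − (z₀ + w) = (2 − z₀) − w = -2 − w.
f(z) = 1/(-2 − w) = (1/(-2)) · 1/(1 − w/(-2)) = Σ_{n≥0} w^n / (-2)^(n+1).
So c_n = 1/(-2)^(n+1):
  c_0 = 1/(-2)^1 = -1/2.
  c_1 = 1/(-2)^2 = 1/4.
  c_2 = 1/(-2)^3 = -1/8.
The series is valid for |w/d| < 1, i.e. |z − z₀| < |d|.
Radius of convergence: R = |2 − z₀| = |-2| = 2 (distance from z₀ to the singularity z = 2).

c_0 = -1/2, c_1 = 1/4, c_2 = -1/8; R = 2.


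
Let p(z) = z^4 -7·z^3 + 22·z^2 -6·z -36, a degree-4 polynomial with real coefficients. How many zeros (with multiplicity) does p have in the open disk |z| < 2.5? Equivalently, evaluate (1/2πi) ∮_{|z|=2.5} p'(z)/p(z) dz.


The zeros of p are: -1, (3 + 3i), (3 - 3i), 2.
Their magnitudes are: 1, 4.243, 4.243, 2.
Zeros with |z| < R = 2.5: -1, 2.
Count = 2.
By the argument principle, (1/2πi) ∮_{|z|=R} p'(z)/p(z) dz equals exactly this count.

Number of zeros inside |z| < 2.5: 2.


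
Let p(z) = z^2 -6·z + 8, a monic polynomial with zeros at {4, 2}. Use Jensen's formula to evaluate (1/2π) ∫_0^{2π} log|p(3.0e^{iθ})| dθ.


Zeros: 2, 4; r = 3.0.
Inside |z| < r: 2. Outside (|z| ≥ r): 4.
p(0) = 8, so log|p(0)| = log(8) = 2.0794.
Apply Jensen: I(r) = log|p(0)| + Σ_k log(r/|z_k|), summed over zeros inside |z| < r.
  log(r/|z_k|) for z_k = 2: log(3.0/2) = 0.4055
  Outside zeros (4) contribute nothing to the Jensen sum.
Sum over inside zeros: 0.4055.
I(r) = log|p(0)| + (inside sum) = 2.0794 + 0.4055 = 2.4849.
Note: since some zeros are outside |z| ≤ r, the simplified n·log(r) form does NOT apply — only the inside zeros contribute.

I(r) ≈ 2.4849.


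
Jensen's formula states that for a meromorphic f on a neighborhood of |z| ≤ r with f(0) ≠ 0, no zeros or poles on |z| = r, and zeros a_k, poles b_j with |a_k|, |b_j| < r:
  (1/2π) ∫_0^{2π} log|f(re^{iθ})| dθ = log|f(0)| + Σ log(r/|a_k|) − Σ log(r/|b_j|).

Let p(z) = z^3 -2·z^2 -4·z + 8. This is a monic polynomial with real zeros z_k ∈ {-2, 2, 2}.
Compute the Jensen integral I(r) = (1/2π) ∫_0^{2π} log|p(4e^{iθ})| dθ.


Zeros: -2, 2, 2; r = 4.
Inside |z| < r: -2, 2, 2. Outside (|z| ≥ r): ∅.
p(0) = 8, so log|p(0)| = log(8) = 2.0794.
Apply Jensen: I(r) = log|p(0)| + Σ_k log(r/|z_k|), summed over zeros inside |z| < r.
  log(r/|z_k|) for z_k = -2: log(4/2) = 0.6931
  log(r/|z_k|) for z_k = 2: log(4/2) = 0.6931
  log(r/|z_k|) for z_k = 2: log(4/2) = 0.6931
Sum over inside zeros: 2.0794.
I(r) = log|p(0)| + (inside sum) = 2.0794 + 2.0794 = 4.1589.
Closed form (all zeros inside, monic): I(r) = n·log(r) = 3·log(4) = 4.1589. ✓

I(r) ≈ 4.1589.


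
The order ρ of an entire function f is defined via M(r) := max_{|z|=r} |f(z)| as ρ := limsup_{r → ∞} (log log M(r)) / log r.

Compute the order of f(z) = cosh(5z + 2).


cosh(w) is a linear combination of e^{iw} and e^{−iw} (or e^w, e^{−w} in the hyperbolic case), so |cosh(w)| ≤ e^{|w|}. With w = 5z + 2, |w| ≤ 5|z| + 2 = 5r + 2 on |z| = r, giving M(r) ≤ e^{5r + 2}, so ρ ≤ 1. On a suitable ray (z = it for sin/cos; z = t for sinh/cosh, t real → ∞), |cosh(5z + 2)| grows like e^{5|t|}/2, so ρ ≥ 1. Hence ρ = 1.
Therefore ρ = 1.

Order ρ = 1.


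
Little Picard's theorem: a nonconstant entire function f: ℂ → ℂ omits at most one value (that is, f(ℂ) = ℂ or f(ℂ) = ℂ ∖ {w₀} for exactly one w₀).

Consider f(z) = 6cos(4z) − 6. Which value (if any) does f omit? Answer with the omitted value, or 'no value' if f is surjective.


Little Picard bounds the complement of f(ℂ) to at most one point.
cos is entire and surjective onto ℂ: for every w ∈ ℂ, cos(ζ) = w has a solution ζ ∈ ℂ (e.g., via the complex inverse arccos). With ζ = 4z this gives z = ζ/(4). Then 6·cos(4z) takes every value in 6·ℂ = ℂ, and adding -6 is a bijection of ℂ. So f is surjective and omits no value. (Note: only on the real line is cos bounded by [−1, 1].)

Omitted value: no value.


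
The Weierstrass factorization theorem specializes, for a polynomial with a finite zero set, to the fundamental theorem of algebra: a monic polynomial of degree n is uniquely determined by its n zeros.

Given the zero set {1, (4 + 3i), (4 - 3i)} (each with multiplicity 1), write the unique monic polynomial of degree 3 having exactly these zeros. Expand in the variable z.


The polynomial is p(z) = ∏_{α ∈ S} (z − α), where S = {1, (4 + 3i), (4 - 3i)}.
Expanding the product yields: p(z) = z^3 -9·z^2 + 33·z -25.
Note conjugate pairs combine to real quadratics: (z − (4+3i))(z − (4−3i)) = z² − 8z + 25.
The resulting polynomial has degree 3 and real coefficients as required.

p(z) = z^3 -9·z^2 + 33·z -25.


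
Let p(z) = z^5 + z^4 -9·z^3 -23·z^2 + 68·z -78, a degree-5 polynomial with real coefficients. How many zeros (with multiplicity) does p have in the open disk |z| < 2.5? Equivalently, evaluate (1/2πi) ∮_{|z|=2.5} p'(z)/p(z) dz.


The zeros of p are: (1 + 1i), (1 - 1i), 3, (-3 + 2i), (-3 - 2i).
Their magnitudes are: 1.414, 1.414, 3, 3.606, 3.606.
Zeros with |z| < R = 2.5: (1 + 1i), (1 - 1i).
Count = 2.
By the argument principle, (1/2πi) ∮_{|z|=R} p'(z)/p(z) dz equals exactly this count.

Number of zeros inside |z| < 2.5: 2.


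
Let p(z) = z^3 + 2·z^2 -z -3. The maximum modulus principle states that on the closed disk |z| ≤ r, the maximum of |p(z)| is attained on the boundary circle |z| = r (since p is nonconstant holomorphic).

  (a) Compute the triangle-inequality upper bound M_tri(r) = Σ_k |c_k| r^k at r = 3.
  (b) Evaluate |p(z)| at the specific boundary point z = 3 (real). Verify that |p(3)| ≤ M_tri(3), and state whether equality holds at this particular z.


Coefficients: c_0 = -3, c_1 = -1, c_2 = 2, c_3 = 1. Radius r = 3.
Part (a). Triangle bound: M_tri(r) = Σ_k |c_k| r^k
  = |-3|·3^0 + |-1|·3^1 + |2|·3^2 + |1|·3^3
  = 3 + 3 + 18 + 27 = 51.
This bounds M(r) := max_{|z|=r} |p(z)| from above; equality holds iff all terms c_k z^k can be made to align in phase at a single z on |z|=r.
Part (b). At z = 3 (real, on the circle |z| = r):
  p(3) = (-3)·3^0 + (-1)·3^1 + (2)·3^2 + (1)·3^3 = 39.
  |p(3)| = 39.
Check: |p(3)| = 39 ≤ 51 = M_tri(3). ✓ Equality does not hold at z = 3 (the coefficients have mixed signs, so the terms do not all align in phase there).

M_tri(3) = 51; |p(3)| = 39; equality at z=3: no.


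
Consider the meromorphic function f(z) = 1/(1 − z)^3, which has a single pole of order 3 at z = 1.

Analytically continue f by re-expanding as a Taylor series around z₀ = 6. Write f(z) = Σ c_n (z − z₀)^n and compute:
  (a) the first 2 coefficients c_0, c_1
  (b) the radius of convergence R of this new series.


Let w = z − z₀, so z = z₀ + w.
Then 1 − z = 1 − (z₀ + w) = (1 − z₀) − w = -5 − w.
f(z) = 1/(-5 − w)^3 = (1/(-5)^3) · (1 − w/(-5))^{−3}.
By the binomial series (1−u)^{−3} = Σ_{n≥0} C(n+2, 2) u^n for |u|<1, with u = w/(-5):
  c_n = C(n+2, 2) / (-5)^(n+3).
  c_0 = 1/(-5)^3 = -1/125.
  c_1 = 3/(-5)^4 = 3/625.
The series is valid for |w/d| < 1, i.e. |z − z₀| < |d|.
Radius of convergence: R = |1 − z₀| = |-5| = 5 (distance from z₀ to the singularity z = 1).

c_0 = -1/125, c_1 = 3/625; R = 5.


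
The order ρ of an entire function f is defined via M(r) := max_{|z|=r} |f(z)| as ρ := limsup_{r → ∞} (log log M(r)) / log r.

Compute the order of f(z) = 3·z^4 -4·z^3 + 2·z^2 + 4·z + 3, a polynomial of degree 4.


|f(z)| ≤ Σ|c_k|·r^k = O(r^4) as r → ∞. Polynomial growth is O(e^{r^ε}) for every ε > 0 (since r^4/e^{r^ε} → 0), so ρ ≤ ε for all ε > 0, i.e. ρ = 0. Every nonconstant polynomial has order 0.
Therefore ρ = 0.

Order ρ = 0.


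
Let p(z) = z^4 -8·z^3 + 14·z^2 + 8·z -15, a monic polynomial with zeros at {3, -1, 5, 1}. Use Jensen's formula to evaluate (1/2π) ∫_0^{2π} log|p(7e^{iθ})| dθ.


Zeros: -1, 1, 3, 5; r = 7.
Inside |z| < r: -1, 1, 3, 5. Outside (|z| ≥ r): ∅.
p(0) = -15, so log|p(0)| = log(15) = 2.7081.
Apply Jensen: I(r) = log|p(0)| + Σ_k log(r/|z_k|), summed over zeros inside |z| < r.
  log(r/|z_k|) for z_k = 3: log(7/3) = 0.8473
  log(r/|z_k|) for z_k = -1: log(7/1) = 1.9459
  log(r/|z_k|) for z_k = 5: log(7/5) = 0.3365
  log(r/|z_k|) for z_k = 1: log(7/1) = 1.9459
Sum over inside zeros: 5.0756.
I(r) = log|p(0)| + (inside sum) = 2.7081 + 5.0756 = 7.7836.
Closed form (all zeros inside, monic): I(r) = n·log(r) = 4·log(7) = 7.7836. ✓

I(r) ≈ 7.7836.


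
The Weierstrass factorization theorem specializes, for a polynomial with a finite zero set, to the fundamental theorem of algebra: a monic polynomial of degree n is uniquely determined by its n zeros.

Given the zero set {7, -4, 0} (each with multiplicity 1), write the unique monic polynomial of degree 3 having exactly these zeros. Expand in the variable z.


The polynomial is p(z) = ∏_{α ∈ S} (z − α), where S = {7, -4, 0}.
Expanding the product yields: p(z) = z^3 -3·z^2 -28·z.
The resulting polynomial has degree 3 and real coefficients as required.

p(z) = z^3 -3·z^2 -28·z.


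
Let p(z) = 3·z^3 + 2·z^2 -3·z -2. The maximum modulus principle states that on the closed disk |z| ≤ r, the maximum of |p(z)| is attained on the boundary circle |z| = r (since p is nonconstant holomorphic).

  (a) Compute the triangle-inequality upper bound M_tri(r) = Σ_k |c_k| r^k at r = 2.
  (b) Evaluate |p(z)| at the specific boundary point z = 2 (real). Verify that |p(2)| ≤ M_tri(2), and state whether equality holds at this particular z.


Coefficients: c_0 = -2, c_1 = -3, c_2 = 2, c_3 = 3. Radius r = 2.
Part (a). Triangle bound: M_tri(r) = Σ_k |c_k| r^k
  = |-2|·2^0 + |-3|·2^1 + |2|·2^2 + |3|·2^3
  = 2 + 6 + 8 + 24 = 40.
This bounds M(r) := max_{|z|=r} |p(z)| from above; equality holds iff all terms c_k z^k can be made to align in phase at a single z on |z|=r.
Part (b). At z = 2 (real, on the circle |z| = r):
  p(2) = (-2)·2^0 + (-3)·2^1 + (2)·2^2 + (3)·2^3 = 24.
  |p(2)| = 24.
Check: |p(2)| = 24 ≤ 40 = M_tri(2). ✓ Equality does not hold at z = 2 (the coefficients have mixed signs, so the terms do not all align in phase there).

M_tri(2) = 40; |p(2)| = 24; equality at z=2: no.


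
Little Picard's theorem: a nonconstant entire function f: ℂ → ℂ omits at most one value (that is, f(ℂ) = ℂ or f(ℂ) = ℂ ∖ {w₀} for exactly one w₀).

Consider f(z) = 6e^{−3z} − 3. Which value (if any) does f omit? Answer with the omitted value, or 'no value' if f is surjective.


Little Picard bounds the complement of f(ℂ) to at most one point.
e^{−3z} is never zero on ℂ, so 6·e^{−3z} takes every value in ℂ ∖ {0}. Adding -3 shifts the range to ℂ ∖ {-3}. Thus f omits exactly the value -3.

Omitted value: -3.


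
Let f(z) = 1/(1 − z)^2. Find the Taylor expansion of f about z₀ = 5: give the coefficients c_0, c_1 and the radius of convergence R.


Let w = z − z₀, so z = z₀ + w.
Then 1 − z = 1 − (z₀ + w) = (1 − z₀) − w = -4 − w.
f(z) = 1/(-4 − w)^2 = (1/(-4)^2) · (1 − w/(-4))^{−2}.
By the binomial series (1−u)^{−2} = Σ_{n≥0} C(n+1, 1) u^n for |u|<1, with u = w/(-4):
  c_n = C(n+1, 1) / (-4)^(n+2).
  c_0 = 1/(-4)^2 = 1/16.
  c_1 = 2/(-4)^3 = -1/32.
The series is valid for |w/d| < 1, i.e. |z − z₀| < |d|.
Radius of convergence: R = |1 − z₀| = |-4| = 4 (distance from z₀ to the singularity z = 1).

c_0 = 1/16, c_1 = -1/32; R = 4.


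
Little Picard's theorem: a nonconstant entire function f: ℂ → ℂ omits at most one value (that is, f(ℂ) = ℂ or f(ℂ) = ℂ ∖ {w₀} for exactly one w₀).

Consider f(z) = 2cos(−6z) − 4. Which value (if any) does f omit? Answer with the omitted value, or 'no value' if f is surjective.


Little Picard bounds the complement of f(ℂ) to at most one point.
cos is entire and surjective onto ℂ: for every w ∈ ℂ, cos(ζ) = w has a solution ζ ∈ ℂ (e.g., via the complex inverse arccos). With ζ = −6z this gives z = ζ/(-6). Then 2·cos(−6z) takes every value in 2·ℂ = ℂ, and adding -4 is a bijection of ℂ. So f is surjective and omits no value. (Note: only on the real line is cos bounded by [−1, 1].)

Omitted value: no value.


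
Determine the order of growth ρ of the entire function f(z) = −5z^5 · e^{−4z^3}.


M(r) = max_{|z|=r} |-5|·|z|^5·|e^{−4z^3}| = 5·r^5 · e^{4r^3} (the factors attain their maxima compatibly on |z|=r). Then log M(r) = log 5 + 5·log r + 4r^3, dominated by the last term, so log log M(r) ~ 3·log r. The polynomial factor -5z^5 contributes only a log r term and does not affect the order. ρ = 3.
Therefore ρ = 3.

Order ρ = 3.


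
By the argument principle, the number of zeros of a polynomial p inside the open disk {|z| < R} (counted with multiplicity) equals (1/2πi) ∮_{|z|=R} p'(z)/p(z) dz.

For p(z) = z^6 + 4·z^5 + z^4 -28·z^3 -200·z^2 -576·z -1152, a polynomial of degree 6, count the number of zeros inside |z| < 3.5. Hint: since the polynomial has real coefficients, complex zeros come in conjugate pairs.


The zeros of p are: (0 + 3i), (0 - 3i), 4, -4, (-2 + 2i), (-2 - 2i).
Their magnitudes are: 3, 3, 4, 4, 2.828, 2.828.
Zeros with |z| < R = 3.5: (0 + 3i), (0 - 3i), (-2 + 2i), (-2 - 2i).
Count = 4.
By the argument principle, (1/2πi) ∮_{|z|=R} p'(z)/p(z) dz equals exactly this count.

Number of zeros inside |z| < 3.5: 4.


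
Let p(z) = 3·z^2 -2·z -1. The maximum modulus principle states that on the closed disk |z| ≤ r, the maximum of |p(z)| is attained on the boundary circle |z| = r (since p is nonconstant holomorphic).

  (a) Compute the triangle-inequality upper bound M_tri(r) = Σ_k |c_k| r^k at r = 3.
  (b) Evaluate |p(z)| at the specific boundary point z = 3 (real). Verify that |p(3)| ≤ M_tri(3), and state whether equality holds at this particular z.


Coefficients: c_0 = -1, c_1 = -2, c_2 = 3. Radius r = 3.
Part (a). Triangle bound: M_tri(r) = Σ_k |c_k| r^k
  = |-1|·3^0 + |-2|·3^1 + |3|·3^2
  = 1 + 6 + 27 = 34.
This bounds M(r) := max_{|z|=r} |p(z)| from above; equality holds iff all terms c_k z^k can be made to align in phase at a single z on |z|=r.
Part (b). At z = 3 (real, on the circle |z| = r):
  p(3) = (-1)·3^0 + (-2)·3^1 + (3)·3^2 = 20.
  |p(3)| = 20.
Check: |p(3)| = 20 ≤ 34 = M_tri(3). ✓ Equality does not hold at z = 3 (the coefficients have mixed signs, so the terms do not all align in phase there).

M_tri(3) = 34; |p(3)| = 20; equality at z=3: no.
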